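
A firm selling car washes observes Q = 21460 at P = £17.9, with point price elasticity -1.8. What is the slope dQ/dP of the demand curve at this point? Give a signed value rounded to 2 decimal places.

Ed = (dQ/dP)·(P/Q) ⇒ dQ/dP = Ed·Q/P = (-1.8)·21460/17.9 = -2157.9888…

-2157.99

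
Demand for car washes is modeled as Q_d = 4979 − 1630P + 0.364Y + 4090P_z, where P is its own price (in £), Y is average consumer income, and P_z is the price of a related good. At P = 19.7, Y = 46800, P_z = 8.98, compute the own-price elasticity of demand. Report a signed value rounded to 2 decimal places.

At the given values, Q_d = 4979 − 1630(19.7) + 0.364(46800) + 4090(8.98) = 26631.4.
∂Q_d/∂P = −1630.
E = (-1630) × (19.7/26631.4) = -1.2057…

-1.21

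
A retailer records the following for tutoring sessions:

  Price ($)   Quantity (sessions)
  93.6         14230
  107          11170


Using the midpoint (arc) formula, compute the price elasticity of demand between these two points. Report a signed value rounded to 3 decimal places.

-1.803

%ΔQ = (11170 − 14230) / [(14230 + 11170)/2] = -3060/12700 = -0.240944…
%ΔP = (107 − 93.6) / [(93.6 + 107)/2] = 13.4/100.3 = 0.133599…
Arc Ed = %ΔQ / %ΔP = (-3060/12700) / (13.4/100.3) = -1.80349…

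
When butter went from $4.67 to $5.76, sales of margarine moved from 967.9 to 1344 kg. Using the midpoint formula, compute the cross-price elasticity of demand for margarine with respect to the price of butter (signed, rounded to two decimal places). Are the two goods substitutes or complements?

%ΔQ_{margarine} = (1344 − 967.9)/avg = 376.1/1155.95 = 0.325360…
%ΔP_{butter} = (5.76 − 4.67)/avg = 1.09/5.215 = 0.209012…
E_cross = (376.1/1155.95) / (1.09/5.215) = 1.5566…
E_cross > 0 ⇒ the goods are substitutes.

1.56; substitutes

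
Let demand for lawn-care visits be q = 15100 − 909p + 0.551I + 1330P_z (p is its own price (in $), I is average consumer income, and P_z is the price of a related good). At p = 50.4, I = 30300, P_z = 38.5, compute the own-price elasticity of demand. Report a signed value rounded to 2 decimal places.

-1.23

At the given values, q = 15100 − 909(50.4) + 0.551(30300) + 1330(38.5) = 37186.7.
∂q/∂p = −909.
E = (-909) × (50.4/37186.7) = -1.2319…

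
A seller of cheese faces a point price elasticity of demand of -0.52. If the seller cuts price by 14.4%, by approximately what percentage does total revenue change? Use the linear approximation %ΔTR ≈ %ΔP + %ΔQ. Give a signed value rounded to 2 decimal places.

%ΔQ ≈ Ed × %ΔP = (-0.52) × (-14.4%) = +7.4880%
%ΔTR ≈ %ΔP + %ΔQ = (-14.4%) + (+7.4880%) = -6.9120%

-6.91%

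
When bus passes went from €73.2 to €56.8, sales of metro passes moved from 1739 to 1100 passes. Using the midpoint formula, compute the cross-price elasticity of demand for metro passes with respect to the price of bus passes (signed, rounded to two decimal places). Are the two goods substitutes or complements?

%ΔQ_{metro passes} = (1100 − 1739)/avg = -639/1419.5 = -0.450158…
%ΔP_{bus passes} = (56.8 − 73.2)/avg = -16.4/65 = -0.252307…
E_cross = (-639/1419.5) / (-16.4/65) = 1.7841…
E_cross > 0 ⇒ the goods are substitutes.

1.78; substitutes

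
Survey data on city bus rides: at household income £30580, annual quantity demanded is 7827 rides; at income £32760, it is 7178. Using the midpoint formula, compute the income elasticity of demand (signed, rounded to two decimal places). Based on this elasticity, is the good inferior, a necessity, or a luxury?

%ΔQ = (7178 − 7827)/[( 7827 + 7178)/2] = -649/7502.5 = -0.086504…
%ΔIncome = (32760 − 30580)/[( 30580 + 32760)/2] = 2180/31670 = 0.068834…
E_income = (-649/7502.5) / (2180/31670) = -1.2566…
E_income < 0 ⇒ inferior good.

-1.26; inferior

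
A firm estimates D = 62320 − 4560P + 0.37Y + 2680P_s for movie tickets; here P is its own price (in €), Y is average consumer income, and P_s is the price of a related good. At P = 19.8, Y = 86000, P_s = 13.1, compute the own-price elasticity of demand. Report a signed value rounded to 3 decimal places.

At the given values, D = 62320 − 4560(19.8) + 0.37(86000) + 2680(13.1) = 38960.
∂D/∂P = −4560.
E = (-4560) × (19.8/38960) = -2.31745…

-2.317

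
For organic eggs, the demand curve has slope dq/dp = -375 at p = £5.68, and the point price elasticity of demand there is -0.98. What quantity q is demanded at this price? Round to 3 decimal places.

2173.469

Ed = (dq/dp)·(p/q) ⇒ q = (dq/dp)·p/Ed = (-375)·5.68/(-0.98) = 2173.46938…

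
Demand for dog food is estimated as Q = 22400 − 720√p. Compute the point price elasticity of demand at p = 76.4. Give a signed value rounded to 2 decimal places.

-0.20

dQ/dp = −720/(2√p) = -41.1866. At p = 76.4, Q = 16106.7.
Ed = (dQ/dp)·(p/Q) = (-41.1866) × (76.4/16106.7) = -0.1953…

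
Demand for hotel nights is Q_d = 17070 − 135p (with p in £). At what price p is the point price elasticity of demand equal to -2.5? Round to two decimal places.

90.32

Ed = −135p/(17070 − 135p). Set this equal to -2.5:
135p = 2.5·(17070 − 135p) ⇒ 135p(1 + 2.5) = 2.5·17070
p = 2.5·17070 / (135·3.5) = 90.3174…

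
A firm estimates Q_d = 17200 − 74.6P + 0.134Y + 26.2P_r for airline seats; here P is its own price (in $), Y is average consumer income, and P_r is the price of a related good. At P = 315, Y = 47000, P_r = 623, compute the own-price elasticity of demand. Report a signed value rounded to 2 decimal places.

At the given values, Q_d = 17200 − 74.6(315) + 0.134(47000) + 26.2(623) = 16321.6.
∂Q_d/∂P = −74.6.
E = (-74.6) × (315/16321.6) = -1.4397…

-1.44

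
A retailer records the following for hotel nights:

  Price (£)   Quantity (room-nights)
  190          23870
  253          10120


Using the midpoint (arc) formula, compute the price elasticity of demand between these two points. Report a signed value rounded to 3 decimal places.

%ΔQ = (10120 − 23870) / [(23870 + 10120)/2] = -13750/16995 = -0.809061…
%ΔP = (253 − 190) / [(190 + 253)/2] = 63/221.5 = 0.284424…
Arc Ed = %ΔQ / %ΔP = (-13750/16995) / (63/221.5) = -2.84455…

-2.845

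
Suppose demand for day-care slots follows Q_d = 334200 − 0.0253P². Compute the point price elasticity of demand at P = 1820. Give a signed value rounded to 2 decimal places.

dQ_d/dP = −2·0.0253·P = -92.092. At P = 1820, Q_d = 250396.28.
Ed = (dQ_d/dP)·(P/Q_d) = (-92.092) × (1820/250396.28) = -0.6693…

-0.67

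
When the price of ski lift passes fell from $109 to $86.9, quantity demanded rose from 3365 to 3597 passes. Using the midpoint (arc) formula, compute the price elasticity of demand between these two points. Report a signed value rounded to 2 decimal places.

-0.30

%ΔQ = (3597 − 3365) / [(3365 + 3597)/2] = 232/3481 = 0.066647…
%ΔP = (86.9 − 109) / [(109 + 86.9)/2] = -22.1/97.95 = -0.225625…
Arc Ed = %ΔQ / %ΔP = (232/3481) / (-22.1/97.95) = -0.2953…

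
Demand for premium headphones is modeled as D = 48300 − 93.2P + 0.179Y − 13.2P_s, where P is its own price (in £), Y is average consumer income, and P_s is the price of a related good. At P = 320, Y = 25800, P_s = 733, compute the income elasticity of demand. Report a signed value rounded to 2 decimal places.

0.34

At the given values, D = 48300 − 93.2(320) + 0.179(25800) − 13.2(733) = 13418.6.
∂D/∂Y = 0.179.
E = (0.179) × (25800/13418.6) = 0.3441…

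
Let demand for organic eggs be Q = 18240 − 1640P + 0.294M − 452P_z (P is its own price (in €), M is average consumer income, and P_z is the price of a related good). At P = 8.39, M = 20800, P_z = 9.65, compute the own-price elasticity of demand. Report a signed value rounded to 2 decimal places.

At the given values, Q = 18240 − 1640(8.39) + 0.294(20800) − 452(9.65) = 6233.8.
∂Q/∂P = −1640.
E = (-1640) × (8.39/6233.8) = -2.2072…

-2.21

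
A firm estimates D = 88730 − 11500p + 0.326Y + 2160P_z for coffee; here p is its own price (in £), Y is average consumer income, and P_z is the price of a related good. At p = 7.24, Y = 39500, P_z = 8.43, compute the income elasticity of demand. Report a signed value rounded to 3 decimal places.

At the given values, D = 88730 − 11500(7.24) + 0.326(39500) + 2160(8.43) = 36555.8.
∂D/∂Y = 0.326.
E = (0.326) × (39500/36555.8) = 0.35225…

0.352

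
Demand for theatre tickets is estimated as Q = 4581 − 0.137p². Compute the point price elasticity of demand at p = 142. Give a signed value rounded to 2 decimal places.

dQ/dp = −2·0.137·p = -38.908. At p = 142, Q = 1818.532.
Ed = (dQ/dp)·(p/Q) = (-38.908) × (142/1818.532) = -3.0381…

-3.04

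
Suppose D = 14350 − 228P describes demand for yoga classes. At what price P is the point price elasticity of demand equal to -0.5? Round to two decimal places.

20.98

Ed = −228P/(14350 − 228P). Set this equal to -0.5:
228P = 0.5·(14350 − 228P) ⇒ 228P(1 + 0.5) = 0.5·14350
P = 0.5·14350 / (228·1.5) = 20.9795…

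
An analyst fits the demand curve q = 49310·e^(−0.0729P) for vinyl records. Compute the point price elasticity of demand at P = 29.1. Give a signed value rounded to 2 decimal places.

-2.12

dq/dP = −0.0729·q = -430.878. At P = 29.1, q = 5910.54.
Ed = (dq/dP)·(P/q) = (-430.878) × (29.1/5910.54) = -2.1213…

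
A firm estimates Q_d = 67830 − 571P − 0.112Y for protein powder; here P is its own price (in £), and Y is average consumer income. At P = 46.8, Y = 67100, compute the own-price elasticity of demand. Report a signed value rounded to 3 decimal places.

At the given values, Q_d = 67830 − 571(46.8) − 0.112(67100) = 33592.
∂Q_d/∂P = −571.
E = (-571) × (46.8/33592) = -0.79551…

-0.796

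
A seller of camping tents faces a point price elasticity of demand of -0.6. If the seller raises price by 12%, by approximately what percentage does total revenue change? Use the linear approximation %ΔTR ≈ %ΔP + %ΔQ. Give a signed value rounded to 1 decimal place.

+4.8%

%ΔQ ≈ Ed × %ΔP = (-0.6) × (+12%) = -7.2000%
%ΔTR ≈ %ΔP + %ΔQ = (+12%) + (-7.2000%) = +4.8000%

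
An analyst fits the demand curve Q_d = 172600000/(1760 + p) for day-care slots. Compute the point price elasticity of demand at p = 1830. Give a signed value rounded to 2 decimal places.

dQ_d/dp = −172600000/(1760 + p)² = -13.3922. At p = 1830, Q_d = 48078.
Ed = (dQ_d/dp)·(p/Q_d) = (-13.3922) × (1830/48078) = -0.5097…

-0.51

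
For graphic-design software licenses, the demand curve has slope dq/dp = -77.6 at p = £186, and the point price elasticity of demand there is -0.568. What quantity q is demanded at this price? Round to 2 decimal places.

25411.27

Ed = (dq/dp)·(p/q) ⇒ q = (dq/dp)·p/Ed = (-77.6)·186/(-0.568) = 25411.2676…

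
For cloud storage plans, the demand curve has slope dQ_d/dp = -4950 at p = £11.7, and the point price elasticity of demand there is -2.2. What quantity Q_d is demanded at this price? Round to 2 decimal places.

26325.00

Ed = (dQ_d/dp)·(p/Q_d) ⇒ Q_d = (dQ_d/dp)·p/Ed = (-4950)·11.7/(-2.2) = 26325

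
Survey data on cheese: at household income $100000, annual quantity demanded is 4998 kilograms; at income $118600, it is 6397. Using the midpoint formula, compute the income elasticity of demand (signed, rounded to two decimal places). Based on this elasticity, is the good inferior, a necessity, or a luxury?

1.44; luxury

%ΔQ = (6397 − 4998)/[( 4998 + 6397)/2] = 1399/5697.5 = 0.245546…
%ΔIncome = (118600 − 100000)/[( 100000 + 118600)/2] = 18600/109300 = 0.170173…
E_income = (1399/5697.5) / (18600/109300) = 1.4429…
E_income > 1 ⇒ normal good, luxury.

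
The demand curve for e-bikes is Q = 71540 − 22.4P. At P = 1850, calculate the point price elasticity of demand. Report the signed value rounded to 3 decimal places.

-1.377

dQ/dP = −22.4. At P = 1850, Q = 71540 − 22.4(1850) = 30100.
Ed = (dQ/dP)·(P/Q) = −22.4 × (1850/30100) = -1.37674…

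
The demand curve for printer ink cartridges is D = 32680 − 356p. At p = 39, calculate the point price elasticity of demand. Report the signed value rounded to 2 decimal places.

dD/dp = −356. At p = 39, D = 32680 − 356(39) = 18796.
Ed = (dD/dp)·(p/D) = −356 × (39/18796) = -0.7386…

-0.74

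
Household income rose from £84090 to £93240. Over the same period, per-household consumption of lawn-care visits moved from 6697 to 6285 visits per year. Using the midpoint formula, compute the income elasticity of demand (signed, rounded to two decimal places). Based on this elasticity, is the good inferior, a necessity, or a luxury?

%ΔQ = (6285 − 6697)/[( 6697 + 6285)/2] = -412/6491 = -0.063472…
%ΔIncome = (93240 − 84090)/[( 84090 + 93240)/2] = 9150/88665 = 0.103197…
E_income = (-412/6491) / (9150/88665) = -0.6150…
E_income < 0 ⇒ inferior good.

-0.62; inferior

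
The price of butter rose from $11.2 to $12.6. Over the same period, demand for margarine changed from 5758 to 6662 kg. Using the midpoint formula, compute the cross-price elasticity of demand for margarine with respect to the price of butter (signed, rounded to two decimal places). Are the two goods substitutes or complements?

%ΔQ_{margarine} = (6662 − 5758)/avg = 904/6210 = 0.145571…
%ΔP_{butter} = (12.6 − 11.2)/avg = 1.4/11.9 = 0.117647…
E_cross = (904/6210) / (1.4/11.9) = 1.2373…
E_cross > 0 ⇒ the goods are substitutes.

1.24; substitutes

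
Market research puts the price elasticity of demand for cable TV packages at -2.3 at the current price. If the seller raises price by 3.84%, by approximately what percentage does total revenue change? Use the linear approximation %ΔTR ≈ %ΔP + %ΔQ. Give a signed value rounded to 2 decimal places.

-4.99%

%ΔQ ≈ Ed × %ΔP = (-2.3) × (+3.84%) = -8.8320%
%ΔTR ≈ %ΔP + %ΔQ = (+3.84%) + (-8.8320%) = -4.9920%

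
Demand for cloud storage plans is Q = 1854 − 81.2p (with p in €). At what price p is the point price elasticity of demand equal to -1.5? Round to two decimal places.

Ed = −81.2p/(1854 − 81.2p). Set this equal to -1.5:
81.2p = 1.5·(1854 − 81.2p) ⇒ 81.2p(1 + 1.5) = 1.5·1854
p = 1.5·1854 / (81.2·2.5) = 13.6995…

13.70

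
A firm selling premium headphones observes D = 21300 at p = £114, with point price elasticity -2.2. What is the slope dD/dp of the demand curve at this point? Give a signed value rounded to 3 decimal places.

-411.053

Ed = (dD/dp)·(p/D) ⇒ dD/dp = Ed·D/p = (-2.2)·21300/114 = -411.05263…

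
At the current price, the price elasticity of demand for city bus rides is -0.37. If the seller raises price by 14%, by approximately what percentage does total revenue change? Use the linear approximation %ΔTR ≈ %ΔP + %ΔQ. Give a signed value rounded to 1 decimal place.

+8.8%

%ΔQ ≈ Ed × %ΔP = (-0.37) × (+14%) = -5.1800%
%ΔTR ≈ %ΔP + %ΔQ = (+14%) + (-5.1800%) = +8.8200%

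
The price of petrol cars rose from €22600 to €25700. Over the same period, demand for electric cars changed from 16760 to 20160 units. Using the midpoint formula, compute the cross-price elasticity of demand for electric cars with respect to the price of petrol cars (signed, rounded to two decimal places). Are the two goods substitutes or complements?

1.43; substitutes

%ΔQ_{electric cars} = (20160 − 16760)/avg = 3400/18460 = 0.184182…
%ΔP_{petrol cars} = (25700 − 22600)/avg = 3100/24150 = 0.128364…
E_cross = (3400/18460) / (3100/24150) = 1.4348…
E_cross > 0 ⇒ the goods are substitutes.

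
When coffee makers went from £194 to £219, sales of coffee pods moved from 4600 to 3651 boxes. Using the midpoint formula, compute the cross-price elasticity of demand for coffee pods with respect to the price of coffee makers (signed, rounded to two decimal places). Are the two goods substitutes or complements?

-1.90; complements

%ΔQ_{coffee pods} = (3651 − 4600)/avg = -949/4125.5 = -0.230032…
%ΔP_{coffee makers} = (219 − 194)/avg = 25/206.5 = 0.121065…
E_cross = (-949/4125.5) / (25/206.5) = -1.9000…
E_cross < 0 ⇒ the goods are complements.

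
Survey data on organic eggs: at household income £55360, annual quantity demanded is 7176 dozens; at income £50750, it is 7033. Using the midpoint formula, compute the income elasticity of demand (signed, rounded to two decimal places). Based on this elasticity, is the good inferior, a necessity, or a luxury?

0.23; necessity

%ΔQ = (7033 − 7176)/[( 7176 + 7033)/2] = -143/7104.5 = -0.020128…
%ΔIncome = (50750 − 55360)/[( 55360 + 50750)/2] = -4610/53055 = -0.086890…
E_income = (-143/7104.5) / (-4610/53055) = 0.2316…
0 < E_income < 1 ⇒ normal good, necessity.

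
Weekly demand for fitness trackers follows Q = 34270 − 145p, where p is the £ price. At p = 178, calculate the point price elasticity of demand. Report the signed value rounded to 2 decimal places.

-3.05

dQ/dp = −145. At p = 178, Q = 34270 − 145(178) = 8460.
Ed = (dQ/dp)·(p/Q) = −145 × (178/8460) = -3.0508…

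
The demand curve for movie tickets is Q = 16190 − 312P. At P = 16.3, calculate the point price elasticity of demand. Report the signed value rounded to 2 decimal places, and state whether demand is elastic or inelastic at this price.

dQ/dP = −312. At P = 16.3, Q = 16190 − 312(16.3) = 11104.4.
Ed = (dQ/dP)·(P/Q) = −312 × (16.3/11104.4) = -0.4579…
|Ed| = 0.46 < 1, so demand is inelastic.

-0.46; inelastic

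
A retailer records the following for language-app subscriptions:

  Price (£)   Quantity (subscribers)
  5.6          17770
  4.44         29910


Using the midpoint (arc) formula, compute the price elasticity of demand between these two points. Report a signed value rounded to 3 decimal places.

-2.204

%ΔQ = (29910 − 17770) / [(17770 + 29910)/2] = 12140/23840 = 0.509228…
%ΔP = (4.44 − 5.6) / [(5.6 + 4.44)/2] = -1.16/5.02 = -0.231075…
Arc Ed = %ΔQ / %ΔP = (12140/23840) / (-1.16/5.02) = -2.20372…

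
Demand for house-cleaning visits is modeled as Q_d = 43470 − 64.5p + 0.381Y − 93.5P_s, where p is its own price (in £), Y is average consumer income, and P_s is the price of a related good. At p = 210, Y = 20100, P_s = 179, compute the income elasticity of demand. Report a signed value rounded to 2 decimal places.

At the given values, Q_d = 43470 − 64.5(210) + 0.381(20100) − 93.5(179) = 20846.6.
∂Q_d/∂Y = 0.381.
E = (0.381) × (20100/20846.6) = 0.3673…

0.37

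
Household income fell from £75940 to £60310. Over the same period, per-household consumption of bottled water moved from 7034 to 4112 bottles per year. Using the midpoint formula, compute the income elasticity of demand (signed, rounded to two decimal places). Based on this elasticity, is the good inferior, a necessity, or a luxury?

%ΔQ = (4112 − 7034)/[( 7034 + 4112)/2] = -2922/5573 = -0.524313…
%ΔIncome = (60310 − 75940)/[( 75940 + 60310)/2] = -15630/68125 = -0.229431…
E_income = (-2922/5573) / (-15630/68125) = 2.2852…
E_income > 1 ⇒ normal good, luxury.

2.29; luxury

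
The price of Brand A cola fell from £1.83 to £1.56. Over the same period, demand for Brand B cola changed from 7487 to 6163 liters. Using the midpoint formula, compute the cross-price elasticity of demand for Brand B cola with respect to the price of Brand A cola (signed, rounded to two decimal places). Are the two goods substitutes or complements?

%ΔQ_{Brand B cola} = (6163 − 7487)/avg = -1324/6825 = -0.193992…
%ΔP_{Brand A cola} = (1.56 − 1.83)/avg = -0.27/1.695 = -0.159292…
E_cross = (-1324/6825) / (-0.27/1.695) = 1.2178…
E_cross > 0 ⇒ the goods are substitutes.

1.22; substitutes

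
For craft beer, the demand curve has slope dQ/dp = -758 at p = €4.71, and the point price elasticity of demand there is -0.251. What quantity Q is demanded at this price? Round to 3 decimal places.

14223.825

Ed = (dQ/dp)·(p/Q) ⇒ Q = (dQ/dp)·p/Ed = (-758)·4.71/(-0.251) = 14223.82470…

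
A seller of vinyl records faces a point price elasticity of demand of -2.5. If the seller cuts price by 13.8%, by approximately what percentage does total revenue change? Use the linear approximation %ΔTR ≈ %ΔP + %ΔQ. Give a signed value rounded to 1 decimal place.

%ΔQ ≈ Ed × %ΔP = (-2.5) × (-13.8%) = +34.5000%
%ΔTR ≈ %ΔP + %ΔQ = (-13.8%) + (+34.5000%) = +20.7000%

+20.7%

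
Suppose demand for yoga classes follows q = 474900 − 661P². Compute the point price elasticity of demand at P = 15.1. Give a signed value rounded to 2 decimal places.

dq/dP = −2·661·P = -19962.2. At P = 15.1, q = 324185.39.
Ed = (dq/dP)·(P/q) = (-19962.2) × (15.1/324185.39) = -0.9298…

-0.93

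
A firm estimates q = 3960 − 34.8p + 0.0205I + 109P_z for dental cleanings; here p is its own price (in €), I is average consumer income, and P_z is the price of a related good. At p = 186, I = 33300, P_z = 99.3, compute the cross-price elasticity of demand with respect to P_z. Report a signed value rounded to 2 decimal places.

At the given values, q = 3960 − 34.8(186) + 0.0205(33300) + 109(99.3) = 8993.55.
∂q/∂P_z = 109.
E = (109) × (99.3/8993.55) = 1.2034…

1.20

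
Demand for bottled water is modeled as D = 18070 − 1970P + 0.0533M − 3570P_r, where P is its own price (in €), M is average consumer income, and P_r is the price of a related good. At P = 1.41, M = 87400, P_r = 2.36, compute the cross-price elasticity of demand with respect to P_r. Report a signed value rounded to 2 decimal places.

At the given values, D = 18070 − 1970(1.41) + 0.0533(87400) − 3570(2.36) = 11525.52.
∂D/∂P_r = -3570.
E = (-3570) × (2.36/11525.52) = -0.7310…

-0.73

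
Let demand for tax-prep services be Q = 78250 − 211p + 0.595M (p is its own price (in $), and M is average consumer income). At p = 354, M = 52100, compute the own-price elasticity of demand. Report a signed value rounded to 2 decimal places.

-2.16

At the given values, Q = 78250 − 211(354) + 0.595(52100) = 34555.5.
∂Q/∂p = −211.
E = (-211) × (354/34555.5) = -2.1615…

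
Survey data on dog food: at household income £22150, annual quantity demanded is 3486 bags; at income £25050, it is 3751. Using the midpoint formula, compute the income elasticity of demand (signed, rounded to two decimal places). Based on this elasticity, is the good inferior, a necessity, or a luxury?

0.60; necessity

%ΔQ = (3751 − 3486)/[( 3486 + 3751)/2] = 265/3618.5 = 0.073234…
%ΔIncome = (25050 − 22150)/[( 22150 + 25050)/2] = 2900/23600 = 0.122881…
E_income = (265/3618.5) / (2900/23600) = 0.5959…
0 < E_income < 1 ⇒ normal good, necessity.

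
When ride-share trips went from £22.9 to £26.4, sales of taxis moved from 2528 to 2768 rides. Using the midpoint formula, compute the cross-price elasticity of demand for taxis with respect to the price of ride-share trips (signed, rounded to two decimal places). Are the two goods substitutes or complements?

0.64; substitutes

%ΔQ_{taxis} = (2768 − 2528)/avg = 240/2648 = 0.090634…
%ΔP_{ride-share trips} = (26.4 − 22.9)/avg = 3.5/24.65 = 0.141987…
E_cross = (240/2648) / (3.5/24.65) = 0.6383…
E_cross > 0 ⇒ the goods are substitutes.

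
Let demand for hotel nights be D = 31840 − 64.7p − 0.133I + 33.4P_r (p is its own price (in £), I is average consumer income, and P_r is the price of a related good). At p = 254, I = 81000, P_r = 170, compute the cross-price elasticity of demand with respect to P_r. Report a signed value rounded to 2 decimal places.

At the given values, D = 31840 − 64.7(254) − 0.133(81000) + 33.4(170) = 10311.2.
∂D/∂P_r = 33.4.
E = (33.4) × (170/10311.2) = 0.5506…

0.55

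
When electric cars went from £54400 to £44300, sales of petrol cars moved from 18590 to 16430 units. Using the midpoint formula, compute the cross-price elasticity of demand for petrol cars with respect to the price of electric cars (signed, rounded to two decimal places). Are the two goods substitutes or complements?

%ΔQ_{petrol cars} = (16430 − 18590)/avg = -2160/17510 = -0.123358…
%ΔP_{electric cars} = (44300 − 54400)/avg = -10100/49350 = -0.204660…
E_cross = (-2160/17510) / (-10100/49350) = 0.6027…
E_cross > 0 ⇒ the goods are substitutes.

0.60; substitutes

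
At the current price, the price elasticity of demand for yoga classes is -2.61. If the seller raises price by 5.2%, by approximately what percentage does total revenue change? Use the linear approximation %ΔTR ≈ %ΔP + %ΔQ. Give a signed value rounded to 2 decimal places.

-8.37%

%ΔQ ≈ Ed × %ΔP = (-2.61) × (+5.2%) = -13.5720%
%ΔTR ≈ %ΔP + %ΔQ = (+5.2%) + (-13.5720%) = -8.3720%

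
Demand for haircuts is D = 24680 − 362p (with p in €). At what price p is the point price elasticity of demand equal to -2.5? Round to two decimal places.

Ed = −362p/(24680 − 362p). Set this equal to -2.5:
362p = 2.5·(24680 − 362p) ⇒ 362p(1 + 2.5) = 2.5·24680
p = 2.5·24680 / (362·3.5) = 48.6977…

48.70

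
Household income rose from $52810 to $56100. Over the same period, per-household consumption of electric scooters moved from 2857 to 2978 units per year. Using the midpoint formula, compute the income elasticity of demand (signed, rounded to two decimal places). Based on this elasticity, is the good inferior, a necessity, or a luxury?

%ΔQ = (2978 − 2857)/[( 2857 + 2978)/2] = 121/2917.5 = 0.041473…
%ΔIncome = (56100 − 52810)/[( 52810 + 56100)/2] = 3290/54455 = 0.060416…
E_income = (121/2917.5) / (3290/54455) = 0.6864…
0 < E_income < 1 ⇒ normal good, necessity.

0.69; necessity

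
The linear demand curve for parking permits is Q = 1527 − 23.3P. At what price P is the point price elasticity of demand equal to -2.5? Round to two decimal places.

46.81

Ed = −23.3P/(1527 − 23.3P). Set this equal to -2.5:
23.3P = 2.5·(1527 − 23.3P) ⇒ 23.3P(1 + 2.5) = 2.5·1527
P = 2.5·1527 / (23.3·3.5) = 46.8117…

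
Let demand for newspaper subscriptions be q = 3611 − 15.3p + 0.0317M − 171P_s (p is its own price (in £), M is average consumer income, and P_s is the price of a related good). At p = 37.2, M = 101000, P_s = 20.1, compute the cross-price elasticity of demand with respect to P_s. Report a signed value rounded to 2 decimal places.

At the given values, q = 3611 − 15.3(37.2) + 0.0317(101000) − 171(20.1) = 2806.44.
∂q/∂P_s = -171.
E = (-171) × (20.1/2806.44) = -1.2247…

-1.22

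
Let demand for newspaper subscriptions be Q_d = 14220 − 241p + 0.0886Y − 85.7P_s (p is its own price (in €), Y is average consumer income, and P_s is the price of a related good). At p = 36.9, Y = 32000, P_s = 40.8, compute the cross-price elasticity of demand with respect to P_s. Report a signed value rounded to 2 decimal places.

-0.75

At the given values, Q_d = 14220 − 241(36.9) + 0.0886(32000) − 85.7(40.8) = 4665.74.
∂Q_d/∂P_s = -85.7.
E = (-85.7) × (40.8/4665.74) = -0.7494…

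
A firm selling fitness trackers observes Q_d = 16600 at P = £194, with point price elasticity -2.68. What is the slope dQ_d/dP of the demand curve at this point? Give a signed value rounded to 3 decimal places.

-229.320

Ed = (dQ_d/dP)·(P/Q_d) ⇒ dQ_d/dP = Ed·Q_d/P = (-2.68)·16600/194 = -229.31958…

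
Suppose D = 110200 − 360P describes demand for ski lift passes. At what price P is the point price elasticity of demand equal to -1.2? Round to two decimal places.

166.97

Ed = −360P/(110200 − 360P). Set this equal to -1.2:
360P = 1.2·(110200 − 360P) ⇒ 360P(1 + 1.2) = 1.2·110200
P = 1.2·110200 / (360·2.2) = 166.9696…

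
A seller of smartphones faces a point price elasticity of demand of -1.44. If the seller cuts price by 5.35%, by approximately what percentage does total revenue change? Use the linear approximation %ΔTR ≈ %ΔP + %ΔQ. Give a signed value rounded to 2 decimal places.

%ΔQ ≈ Ed × %ΔP = (-1.44) × (-5.35%) = +7.7040%
%ΔTR ≈ %ΔP + %ΔQ = (-5.35%) + (+7.7040%) = +2.3540%

+2.35%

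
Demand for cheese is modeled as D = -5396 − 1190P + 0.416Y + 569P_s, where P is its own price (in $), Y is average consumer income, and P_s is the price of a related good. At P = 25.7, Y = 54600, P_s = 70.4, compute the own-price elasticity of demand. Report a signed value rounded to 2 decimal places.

At the given values, D = -5396 − 1190(25.7) + 0.416(54600) + 569(70.4) = 26792.2.
∂D/∂P = −1190.
E = (-1190) × (25.7/26792.2) = -1.1414…

-1.14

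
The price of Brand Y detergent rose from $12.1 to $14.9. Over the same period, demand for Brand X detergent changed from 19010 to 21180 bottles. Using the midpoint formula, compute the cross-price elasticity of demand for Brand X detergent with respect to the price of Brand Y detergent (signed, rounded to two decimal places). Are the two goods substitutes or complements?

%ΔQ_{Brand X detergent} = (21180 − 19010)/avg = 2170/20095 = 0.107987…
%ΔP_{Brand Y detergent} = (14.9 − 12.1)/avg = 2.8/13.5 = 0.207407…
E_cross = (2170/20095) / (2.8/13.5) = 0.5206…
E_cross > 0 ⇒ the goods are substitutes.

0.52; substitutes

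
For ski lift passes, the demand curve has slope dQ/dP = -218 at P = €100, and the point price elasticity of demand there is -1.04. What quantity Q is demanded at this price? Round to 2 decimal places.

20961.54

Ed = (dQ/dP)·(P/Q) ⇒ Q = (dQ/dP)·P/Ed = (-218)·100/(-1.04) = 20961.5384…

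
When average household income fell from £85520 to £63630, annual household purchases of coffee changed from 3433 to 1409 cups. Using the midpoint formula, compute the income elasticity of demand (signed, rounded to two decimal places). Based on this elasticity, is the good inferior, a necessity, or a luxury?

2.85; luxury

%ΔQ = (1409 − 3433)/[( 3433 + 1409)/2] = -2024/2421 = -0.836018…
%ΔIncome = (63630 − 85520)/[( 85520 + 63630)/2] = -21890/74575 = -0.293530…
E_income = (-2024/2421) / (-21890/74575) = 2.8481…
E_income > 1 ⇒ normal good, luxury.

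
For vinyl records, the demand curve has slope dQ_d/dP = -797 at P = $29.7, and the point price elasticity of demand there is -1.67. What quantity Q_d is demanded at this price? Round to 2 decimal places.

14174.19

Ed = (dQ_d/dP)·(P/Q_d) ⇒ Q_d = (dQ_d/dP)·P/Ed = (-797)·29.7/(-1.67) = 14174.1916…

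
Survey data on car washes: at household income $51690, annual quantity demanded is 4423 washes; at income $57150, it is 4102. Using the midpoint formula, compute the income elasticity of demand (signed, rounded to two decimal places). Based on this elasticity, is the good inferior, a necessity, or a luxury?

-0.75; inferior

%ΔQ = (4102 − 4423)/[( 4423 + 4102)/2] = -321/4262.5 = -0.075307…
%ΔIncome = (57150 − 51690)/[( 51690 + 57150)/2] = 5460/54420 = 0.100330…
E_income = (-321/4262.5) / (5460/54420) = -0.7505…
E_income < 0 ⇒ inferior good.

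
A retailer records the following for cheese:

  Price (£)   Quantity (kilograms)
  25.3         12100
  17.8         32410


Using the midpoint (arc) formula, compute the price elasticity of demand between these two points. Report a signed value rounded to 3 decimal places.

-2.622

%ΔQ = (32410 − 12100) / [(12100 + 32410)/2] = 20310/22255 = 0.912603…
%ΔP = (17.8 − 25.3) / [(25.3 + 17.8)/2] = -7.5/21.55 = -0.348027…
Arc Ed = %ΔQ / %ΔP = (20310/22255) / (-7.5/21.55) = -2.62221…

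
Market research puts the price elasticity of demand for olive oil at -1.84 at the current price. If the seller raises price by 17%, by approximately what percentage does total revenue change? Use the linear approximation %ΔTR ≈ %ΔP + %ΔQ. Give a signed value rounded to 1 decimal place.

-14.3%

%ΔQ ≈ Ed × %ΔP = (-1.84) × (+17%) = -31.2800%
%ΔTR ≈ %ΔP + %ΔQ = (+17%) + (-31.2800%) = -14.2800%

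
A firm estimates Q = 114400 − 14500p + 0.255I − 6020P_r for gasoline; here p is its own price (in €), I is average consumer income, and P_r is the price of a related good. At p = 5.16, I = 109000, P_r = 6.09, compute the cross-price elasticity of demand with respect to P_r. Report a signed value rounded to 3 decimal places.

At the given values, Q = 114400 − 14500(5.16) + 0.255(109000) − 6020(6.09) = 30713.2.
∂Q/∂P_r = -6020.
E = (-6020) × (6.09/30713.2) = -1.19368…

-1.194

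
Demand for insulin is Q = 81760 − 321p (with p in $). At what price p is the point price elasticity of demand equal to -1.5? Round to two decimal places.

152.82

Ed = −321p/(81760 − 321p). Set this equal to -1.5:
321p = 1.5·(81760 − 321p) ⇒ 321p(1 + 1.5) = 1.5·81760
p = 1.5·81760 / (321·2.5) = 152.8224…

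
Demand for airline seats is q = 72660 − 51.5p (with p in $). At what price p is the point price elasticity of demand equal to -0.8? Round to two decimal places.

627.06

Ed = −51.5p/(72660 − 51.5p). Set this equal to -0.8:
51.5p = 0.8·(72660 − 51.5p) ⇒ 51.5p(1 + 0.8) = 0.8·72660
p = 0.8·72660 / (51.5·1.8) = 627.0550…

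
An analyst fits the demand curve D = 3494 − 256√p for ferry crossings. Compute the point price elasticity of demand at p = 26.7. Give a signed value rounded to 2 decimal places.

dD/dp = −256/(2√p) = -24.7716. At p = 26.7, D = 2171.2.
Ed = (dD/dp)·(p/D) = (-24.7716) × (26.7/2171.2) = -0.3046…

-0.30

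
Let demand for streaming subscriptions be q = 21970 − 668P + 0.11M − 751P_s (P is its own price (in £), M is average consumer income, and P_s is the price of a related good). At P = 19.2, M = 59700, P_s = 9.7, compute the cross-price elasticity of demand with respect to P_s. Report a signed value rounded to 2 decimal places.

At the given values, q = 21970 − 668(19.2) + 0.11(59700) − 751(9.7) = 8426.7.
∂q/∂P_s = -751.
E = (-751) × (9.7/8426.7) = -0.8644…

-0.86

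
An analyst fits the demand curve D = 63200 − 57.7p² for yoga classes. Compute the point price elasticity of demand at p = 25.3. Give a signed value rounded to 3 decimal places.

-2.812

dD/dp = −2·57.7·p = -2919.62. At p = 25.3, D = 26266.807.
Ed = (dD/dp)·(p/D) = (-2919.62) × (25.3/26266.807) = -2.81215…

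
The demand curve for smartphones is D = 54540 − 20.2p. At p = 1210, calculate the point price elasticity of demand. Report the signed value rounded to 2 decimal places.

dD/dp = −20.2. At p = 1210, D = 54540 − 20.2(1210) = 30098.
Ed = (dD/dp)·(p/D) = −20.2 × (1210/30098) = -0.8120…

-0.81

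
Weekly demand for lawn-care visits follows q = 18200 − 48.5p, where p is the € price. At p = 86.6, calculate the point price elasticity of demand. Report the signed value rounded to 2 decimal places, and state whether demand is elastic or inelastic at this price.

-0.30; inelastic

dq/dp = −48.5. At p = 86.6, q = 18200 − 48.5(86.6) = 13999.9.
Ed = (dq/dp)·(p/q) = −48.5 × (86.6/13999.9) = -0.3000…
|Ed| = 0.30 < 1, so demand is inelastic.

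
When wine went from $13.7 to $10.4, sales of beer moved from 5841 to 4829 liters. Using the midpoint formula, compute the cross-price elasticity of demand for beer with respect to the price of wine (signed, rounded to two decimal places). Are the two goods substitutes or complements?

0.69; substitutes

%ΔQ_{beer} = (4829 − 5841)/avg = -1012/5335 = -0.189690…
%ΔP_{wine} = (10.4 − 13.7)/avg = -3.3/12.05 = -0.273858…
E_cross = (-1012/5335) / (-3.3/12.05) = 0.6926…
E_cross > 0 ⇒ the goods are substitutes.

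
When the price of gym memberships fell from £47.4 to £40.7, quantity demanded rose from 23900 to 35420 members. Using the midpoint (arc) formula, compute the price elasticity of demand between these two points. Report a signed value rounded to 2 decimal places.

-2.55

%ΔQ = (35420 − 23900) / [(23900 + 35420)/2] = 11520/29660 = 0.388401…
%ΔP = (40.7 − 47.4) / [(47.4 + 40.7)/2] = -6.7/44.05 = -0.152099…
Arc Ed = %ΔQ / %ΔP = (11520/29660) / (-6.7/44.05) = -2.5535…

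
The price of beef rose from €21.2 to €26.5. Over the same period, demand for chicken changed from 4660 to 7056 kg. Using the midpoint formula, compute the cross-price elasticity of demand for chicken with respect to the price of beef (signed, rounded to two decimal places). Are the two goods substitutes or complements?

%ΔQ_{chicken} = (7056 − 4660)/avg = 2396/5858 = 0.409013…
%ΔP_{beef} = (26.5 − 21.2)/avg = 5.3/23.85 = 0.222222…
E_cross = (2396/5858) / (5.3/23.85) = 1.8405…
E_cross > 0 ⇒ the goods are substitutes.

1.84; substitutes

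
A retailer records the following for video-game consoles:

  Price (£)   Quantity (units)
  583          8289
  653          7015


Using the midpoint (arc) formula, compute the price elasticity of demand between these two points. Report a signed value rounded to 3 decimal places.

%ΔQ = (7015 − 8289) / [(8289 + 7015)/2] = -1274/7652 = -0.166492…
%ΔP = (653 − 583) / [(583 + 653)/2] = 70/618 = 0.113268…
Arc Ed = %ΔQ / %ΔP = (-1274/7652) / (70/618) = -1.46989…

-1.470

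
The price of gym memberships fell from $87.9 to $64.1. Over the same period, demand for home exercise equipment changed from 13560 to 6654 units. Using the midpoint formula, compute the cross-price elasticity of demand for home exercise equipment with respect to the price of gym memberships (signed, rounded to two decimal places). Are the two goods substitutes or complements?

%ΔQ_{home exercise equipment} = (6654 − 13560)/avg = -6906/10107 = -0.683288…
%ΔP_{gym memberships} = (64.1 − 87.9)/avg = -23.8/76 = -0.313157…
E_cross = (-6906/10107) / (-23.8/76) = 2.1819…
E_cross > 0 ⇒ the goods are substitutes.

2.18; substitutes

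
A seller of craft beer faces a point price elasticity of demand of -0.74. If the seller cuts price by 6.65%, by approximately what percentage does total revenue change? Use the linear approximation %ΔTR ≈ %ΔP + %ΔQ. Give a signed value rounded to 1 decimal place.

%ΔQ ≈ Ed × %ΔP = (-0.74) × (-6.65%) = +4.9210%
%ΔTR ≈ %ΔP + %ΔQ = (-6.65%) + (+4.9210%) = -1.7290%

-1.7%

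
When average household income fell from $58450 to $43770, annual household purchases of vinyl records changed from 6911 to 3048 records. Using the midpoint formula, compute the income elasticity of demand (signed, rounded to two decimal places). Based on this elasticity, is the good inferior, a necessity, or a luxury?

%ΔQ = (3048 − 6911)/[( 6911 + 3048)/2] = -3863/4979.5 = -0.775780…
%ΔIncome = (43770 − 58450)/[( 58450 + 43770)/2] = -14680/51110 = -0.287223…
E_income = (-3863/4979.5) / (-14680/51110) = 2.7009…
E_income > 1 ⇒ normal good, luxury.

2.70; luxury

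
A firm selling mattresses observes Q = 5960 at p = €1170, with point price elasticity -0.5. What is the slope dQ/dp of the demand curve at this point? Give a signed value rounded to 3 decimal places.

Ed = (dQ/dp)·(p/Q) ⇒ dQ/dp = Ed·Q/p = (-0.5)·5960/1170 = -2.54700…

-2.547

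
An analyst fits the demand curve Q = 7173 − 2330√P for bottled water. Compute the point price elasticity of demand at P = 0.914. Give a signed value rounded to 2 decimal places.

dQ/dP = −2330/(2√P) = -1218.58. At P = 0.914, Q = 4945.44.
Ed = (dQ/dP)·(P/Q) = (-1218.58) × (0.914/4945.44) = -0.2252…

-0.23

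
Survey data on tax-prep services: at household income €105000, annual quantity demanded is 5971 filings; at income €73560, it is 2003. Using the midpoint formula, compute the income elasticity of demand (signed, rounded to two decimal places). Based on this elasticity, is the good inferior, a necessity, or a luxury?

%ΔQ = (2003 − 5971)/[( 5971 + 2003)/2] = -3968/3987 = -0.995234…
%ΔIncome = (73560 − 105000)/[( 105000 + 73560)/2] = -31440/89280 = -0.352150…
E_income = (-3968/3987) / (-31440/89280) = 2.8261…
E_income > 1 ⇒ normal good, luxury.

2.83; luxury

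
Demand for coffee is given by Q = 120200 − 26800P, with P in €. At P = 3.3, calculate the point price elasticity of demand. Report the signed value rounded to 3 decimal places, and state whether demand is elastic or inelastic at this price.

-2.785; elastic

dQ/dP = −26800. At P = 3.3, Q = 120200 − 26800(3.3) = 31760.
Ed = (dQ/dP)·(P/Q) = −26800 × (3.3/31760) = -2.78463…
|Ed| = 2.785 > 1, so demand is elastic.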